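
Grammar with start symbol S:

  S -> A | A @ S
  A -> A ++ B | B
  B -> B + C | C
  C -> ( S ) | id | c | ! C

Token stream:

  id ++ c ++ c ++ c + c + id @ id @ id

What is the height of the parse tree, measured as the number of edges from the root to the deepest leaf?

7

[S [A [A [A [A [B [C id]]] ++ [B [C c]]] ++ [B [C c]]] ++ [B [B [B [C c]] + [C c]] + [C id]]] @ [S [A [B [C id]]] @ [S [A [B [C id]]]]]]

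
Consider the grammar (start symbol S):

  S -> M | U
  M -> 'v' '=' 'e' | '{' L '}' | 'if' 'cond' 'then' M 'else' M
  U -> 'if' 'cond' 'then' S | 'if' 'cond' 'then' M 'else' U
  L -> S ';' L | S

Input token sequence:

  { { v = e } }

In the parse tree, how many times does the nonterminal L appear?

2

[S [M { [L [S [M { [L [S [M v = e]]] }]]] }]]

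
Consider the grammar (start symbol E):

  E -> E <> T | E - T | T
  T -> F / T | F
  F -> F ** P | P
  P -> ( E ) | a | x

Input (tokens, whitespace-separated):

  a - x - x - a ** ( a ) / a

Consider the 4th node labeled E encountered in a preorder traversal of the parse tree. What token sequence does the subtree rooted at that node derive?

a

[E [E [E [E [T [F [P a]]]] - [T [F [P x]]]] - [T [F [P x]]]] - [T [F [F [P a]] ** [P ( [E [T [F [P a]]]] )]] / [T [F [P a]]]]]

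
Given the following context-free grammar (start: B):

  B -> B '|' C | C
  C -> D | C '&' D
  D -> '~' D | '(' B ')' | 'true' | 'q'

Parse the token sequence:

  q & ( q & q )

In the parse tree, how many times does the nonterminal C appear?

[B [C [C [D q]] & [D ( [B [C [C [D q]] & [D q]]] )]]]

4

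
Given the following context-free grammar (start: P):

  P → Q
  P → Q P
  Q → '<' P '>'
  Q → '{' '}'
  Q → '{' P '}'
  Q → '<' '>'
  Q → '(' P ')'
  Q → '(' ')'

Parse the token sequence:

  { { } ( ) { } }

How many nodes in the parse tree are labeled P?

4

[P [Q { [P [Q { }] [P [Q ( )] [P [Q { }]]]] }]]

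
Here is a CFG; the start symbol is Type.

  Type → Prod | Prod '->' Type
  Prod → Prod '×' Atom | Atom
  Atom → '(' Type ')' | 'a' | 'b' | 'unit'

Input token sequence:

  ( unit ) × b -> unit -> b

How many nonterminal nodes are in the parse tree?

14

[Type [Prod [Prod [Atom ( [Type [Prod [Atom unit]]] )]] × [Atom b]] -> [Type [Prod [Atom unit]] -> [Type [Prod [Atom b]]]]]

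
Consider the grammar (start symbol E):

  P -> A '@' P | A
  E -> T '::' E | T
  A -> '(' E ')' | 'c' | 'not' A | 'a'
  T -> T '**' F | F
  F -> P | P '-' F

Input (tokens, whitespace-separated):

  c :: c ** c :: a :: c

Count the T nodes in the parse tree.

[E [T [F [P [A c]]]] :: [E [T [T [F [P [A c]]]] ** [F [P [A c]]]] :: [E [T [F [P [A a]]]] :: [E [T [F [P [A c]]]]]]]]

5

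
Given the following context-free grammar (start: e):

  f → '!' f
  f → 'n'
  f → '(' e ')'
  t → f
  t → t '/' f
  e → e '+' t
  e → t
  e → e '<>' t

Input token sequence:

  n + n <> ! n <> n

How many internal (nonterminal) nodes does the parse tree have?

[e [e [e [e [t [f n]]] + [t [f n]]] <> [t [f ! [f n]]]] <> [t [f n]]]

13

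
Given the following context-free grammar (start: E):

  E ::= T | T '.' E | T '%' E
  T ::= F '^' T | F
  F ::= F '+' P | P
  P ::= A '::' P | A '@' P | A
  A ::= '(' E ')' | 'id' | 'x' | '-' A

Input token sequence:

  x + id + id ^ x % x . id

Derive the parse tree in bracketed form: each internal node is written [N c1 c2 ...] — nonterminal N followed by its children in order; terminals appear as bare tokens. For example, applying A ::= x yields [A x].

[E [T [F [F [F [P [A x]]] + [P [A id]]] + [P [A id]]] ^ [T [F [P [A x]]]]] % [E [T [F [P [A x]]]] . [E [T [F [P [A id]]]]]]]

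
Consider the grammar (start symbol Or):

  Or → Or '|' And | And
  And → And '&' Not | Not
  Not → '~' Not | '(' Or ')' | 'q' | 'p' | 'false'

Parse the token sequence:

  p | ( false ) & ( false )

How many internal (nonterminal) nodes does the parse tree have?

14

[Or [Or [And [Not p]]] | [And [And [Not ( [Or [And [Not false]]] )]] & [Not ( [Or [And [Not false]]] )]]]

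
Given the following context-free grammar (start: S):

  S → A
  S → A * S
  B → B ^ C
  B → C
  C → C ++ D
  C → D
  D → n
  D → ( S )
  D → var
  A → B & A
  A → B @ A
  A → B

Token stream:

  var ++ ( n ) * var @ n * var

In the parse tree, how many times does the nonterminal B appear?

5

[S [A [B [C [C [D var]] ++ [D ( [S [A [B [C [D n]]]]] )]]]] * [S [A [B [C [D var]]] @ [A [B [C [D n]]]]] * [S [A [B [C [D var]]]]]]]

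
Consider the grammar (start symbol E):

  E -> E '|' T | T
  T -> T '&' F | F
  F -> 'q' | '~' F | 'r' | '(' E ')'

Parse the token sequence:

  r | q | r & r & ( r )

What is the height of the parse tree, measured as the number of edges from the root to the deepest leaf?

6

[E [E [E [T [F r]]] | [T [F q]]] | [T [T [T [F r]] & [F r]] & [F ( [E [T [F r]]] )]]]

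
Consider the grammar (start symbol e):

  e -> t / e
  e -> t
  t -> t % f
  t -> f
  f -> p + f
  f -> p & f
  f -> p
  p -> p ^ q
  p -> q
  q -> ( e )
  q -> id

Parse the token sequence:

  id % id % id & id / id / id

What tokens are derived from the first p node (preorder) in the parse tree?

[e [t [t [t [f [p [q id]]]] % [f [p [q id]]]] % [f [p [q id]] & [f [p [q id]]]]] / [e [t [f [p [q id]]]] / [e [t [f [p [q id]]]]]]]

id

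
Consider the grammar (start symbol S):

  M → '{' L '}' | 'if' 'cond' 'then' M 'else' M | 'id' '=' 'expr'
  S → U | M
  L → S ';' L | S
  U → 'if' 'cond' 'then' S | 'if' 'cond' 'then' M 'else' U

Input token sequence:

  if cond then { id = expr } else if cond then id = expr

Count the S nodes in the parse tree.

3

[S [U if cond then [M { [L [S [M id = expr]]] }] else [U if cond then [S [M id = expr]]]]]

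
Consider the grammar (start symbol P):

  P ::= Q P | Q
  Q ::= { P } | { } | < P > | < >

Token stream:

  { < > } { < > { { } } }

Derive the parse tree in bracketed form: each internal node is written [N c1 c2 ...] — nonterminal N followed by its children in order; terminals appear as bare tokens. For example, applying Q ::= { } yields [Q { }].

[P [Q { [P [Q < >]] }] [P [Q { [P [Q < >] [P [Q { [P [Q { }]] }]]] }]]]

P
Q P
{ P } P
{ Q } P
{ < > } P
{ < > } Q
{ < > } { P }
{ < > } { Q P }
{ < > } { < > P }
{ < > } { < > Q }
{ < > } { < > { P } }
{ < > } { < > { Q } }
{ < > } { < > { { } } }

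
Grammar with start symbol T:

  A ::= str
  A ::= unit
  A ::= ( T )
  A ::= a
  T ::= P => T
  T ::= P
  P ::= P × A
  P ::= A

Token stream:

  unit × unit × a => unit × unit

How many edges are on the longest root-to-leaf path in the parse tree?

[T [P [P [P [A unit]] × [A unit]] × [A a]] => [T [P [P [A unit]] × [A unit]]]]

5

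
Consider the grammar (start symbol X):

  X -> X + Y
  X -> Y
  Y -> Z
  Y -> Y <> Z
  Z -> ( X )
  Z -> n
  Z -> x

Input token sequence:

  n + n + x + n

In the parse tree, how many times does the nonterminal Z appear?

4

[X [X [X [X [Y [Z n]]] + [Y [Z n]]] + [Y [Z x]]] + [Y [Z n]]]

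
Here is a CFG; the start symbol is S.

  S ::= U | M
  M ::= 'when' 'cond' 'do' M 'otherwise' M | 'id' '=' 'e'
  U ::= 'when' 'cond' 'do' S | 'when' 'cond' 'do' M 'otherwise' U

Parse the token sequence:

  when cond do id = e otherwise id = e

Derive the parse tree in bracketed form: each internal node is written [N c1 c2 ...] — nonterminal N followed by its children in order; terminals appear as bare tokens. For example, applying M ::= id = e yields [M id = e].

S
M
when cond do M otherwise M
when cond do id = e otherwise M
when cond do id = e otherwise id = e

[S [M when cond do [M id = e] otherwise [M id = e]]]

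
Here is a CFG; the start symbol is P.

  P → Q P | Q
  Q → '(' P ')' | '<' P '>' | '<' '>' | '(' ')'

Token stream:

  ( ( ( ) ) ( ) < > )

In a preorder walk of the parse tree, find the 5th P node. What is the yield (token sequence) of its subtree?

[P [Q ( [P [Q ( [P [Q ( )]] )] [P [Q ( )] [P [Q < >]]]] )]]

< >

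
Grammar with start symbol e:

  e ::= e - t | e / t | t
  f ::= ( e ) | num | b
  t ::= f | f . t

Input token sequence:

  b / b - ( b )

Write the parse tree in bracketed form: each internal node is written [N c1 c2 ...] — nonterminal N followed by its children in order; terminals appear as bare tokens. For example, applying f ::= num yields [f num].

e
e - t
e / t - t
t / t - t
f / t - t
b / t - t
b / f - t
b / b - t
b / b - f
b / b - ( e )
b / b - ( t )
b / b - ( f )
b / b - ( b )

[e [e [e [t [f b]]] / [t [f b]]] - [t [f ( [e [t [f b]]] )]]]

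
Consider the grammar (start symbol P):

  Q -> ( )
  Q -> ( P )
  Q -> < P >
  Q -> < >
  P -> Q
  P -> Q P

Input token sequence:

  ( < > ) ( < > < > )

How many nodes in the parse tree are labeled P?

5

[P [Q ( [P [Q < >]] )] [P [Q ( [P [Q < >] [P [Q < >]]] )]]]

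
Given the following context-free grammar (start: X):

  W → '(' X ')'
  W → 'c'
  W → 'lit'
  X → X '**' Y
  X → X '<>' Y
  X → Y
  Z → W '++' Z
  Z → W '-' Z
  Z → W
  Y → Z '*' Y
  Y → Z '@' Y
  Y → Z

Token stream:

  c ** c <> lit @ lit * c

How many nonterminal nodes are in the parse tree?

18

[X [X [X [Y [Z [W c]]]] ** [Y [Z [W c]]]] <> [Y [Z [W lit]] @ [Y [Z [W lit]] * [Y [Z [W c]]]]]]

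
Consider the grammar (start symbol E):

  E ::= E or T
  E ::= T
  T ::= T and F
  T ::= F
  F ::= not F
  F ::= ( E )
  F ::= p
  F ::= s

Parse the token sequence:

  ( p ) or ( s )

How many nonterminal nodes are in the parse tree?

[E [E [T [F ( [E [T [F p]]] )]]] or [T [F ( [E [T [F s]]] )]]]

12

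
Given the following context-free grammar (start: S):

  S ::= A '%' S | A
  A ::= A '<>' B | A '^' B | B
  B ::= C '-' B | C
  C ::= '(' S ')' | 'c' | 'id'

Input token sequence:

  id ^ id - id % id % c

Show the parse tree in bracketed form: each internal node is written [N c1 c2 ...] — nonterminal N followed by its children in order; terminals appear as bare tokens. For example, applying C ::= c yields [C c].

[S [A [A [B [C id]]] ^ [B [C id] - [B [C id]]]] % [S [A [B [C id]]] % [S [A [B [C c]]]]]]

S
A % S
A ^ B % S
B ^ B % S
C ^ B % S
id ^ B % S
id ^ C - B % S
id ^ id - B % S
id ^ id - C % S
id ^ id - id % S
id ^ id - id % A % S
id ^ id - id % B % S
id ^ id - id % C % S
id ^ id - id % id % S
id ^ id - id % id % A
id ^ id - id % id % B
id ^ id - id % id % C
id ^ id - id % id % c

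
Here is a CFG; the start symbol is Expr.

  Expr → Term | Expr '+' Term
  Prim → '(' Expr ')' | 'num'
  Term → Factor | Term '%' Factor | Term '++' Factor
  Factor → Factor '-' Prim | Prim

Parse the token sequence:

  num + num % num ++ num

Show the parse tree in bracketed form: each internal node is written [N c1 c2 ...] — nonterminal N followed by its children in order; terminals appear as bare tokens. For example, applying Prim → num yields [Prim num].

Expr
Expr + Term
Term + Term
Factor + Term
Prim + Term
num + Term
num + Term ++ Factor
num + Term % Factor ++ Factor
num + Factor % Factor ++ Factor
num + Prim % Factor ++ Factor
num + num % Factor ++ Factor
num + num % Prim ++ Factor
num + num % num ++ Factor
num + num % num ++ Prim
num + num % num ++ num

[Expr [Expr [Term [Factor [Prim num]]]] + [Term [Term [Term [Factor [Prim num]]] % [Factor [Prim num]]] ++ [Factor [Prim num]]]]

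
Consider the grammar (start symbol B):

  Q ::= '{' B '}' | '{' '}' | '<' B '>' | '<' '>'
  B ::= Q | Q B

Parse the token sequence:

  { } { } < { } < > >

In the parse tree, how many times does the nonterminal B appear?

[B [Q { }] [B [Q { }] [B [Q < [B [Q { }] [B [Q < >]]] >]]]]

5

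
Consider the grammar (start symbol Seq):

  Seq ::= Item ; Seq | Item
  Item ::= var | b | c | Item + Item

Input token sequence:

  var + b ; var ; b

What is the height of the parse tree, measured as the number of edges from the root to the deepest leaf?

[Seq [Item [Item var] + [Item b]] ; [Seq [Item var] ; [Seq [Item b]]]]

4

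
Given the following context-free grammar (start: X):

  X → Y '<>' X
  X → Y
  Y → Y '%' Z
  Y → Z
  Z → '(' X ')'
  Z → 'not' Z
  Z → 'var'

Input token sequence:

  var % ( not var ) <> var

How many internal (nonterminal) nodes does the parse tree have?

12

[X [Y [Y [Z var]] % [Z ( [X [Y [Z not [Z var]]]] )]] <> [X [Y [Z var]]]]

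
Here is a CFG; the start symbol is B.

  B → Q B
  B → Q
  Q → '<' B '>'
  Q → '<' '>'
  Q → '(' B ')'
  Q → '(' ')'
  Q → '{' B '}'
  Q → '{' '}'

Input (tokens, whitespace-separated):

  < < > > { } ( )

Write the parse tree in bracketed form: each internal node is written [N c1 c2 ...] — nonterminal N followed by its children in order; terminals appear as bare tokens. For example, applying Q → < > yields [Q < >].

B
Q B
< B > B
< Q > B
< < > > B
< < > > Q B
< < > > { } B
< < > > { } Q
< < > > { } ( )

[B [Q < [B [Q < >]] >] [B [Q { }] [B [Q ( )]]]]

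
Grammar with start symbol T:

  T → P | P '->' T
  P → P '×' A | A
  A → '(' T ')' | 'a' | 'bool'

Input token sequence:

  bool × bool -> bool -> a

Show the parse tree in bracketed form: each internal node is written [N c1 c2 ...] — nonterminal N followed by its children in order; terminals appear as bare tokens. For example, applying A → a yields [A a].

T
P -> T
P × A -> T
A × A -> T
bool × A -> T
bool × bool -> T
bool × bool -> P -> T
bool × bool -> A -> T
bool × bool -> bool -> T
bool × bool -> bool -> P
bool × bool -> bool -> A
bool × bool -> bool -> a

[T [P [P [A bool]] × [A bool]] -> [T [P [A bool]] -> [T [P [A a]]]]]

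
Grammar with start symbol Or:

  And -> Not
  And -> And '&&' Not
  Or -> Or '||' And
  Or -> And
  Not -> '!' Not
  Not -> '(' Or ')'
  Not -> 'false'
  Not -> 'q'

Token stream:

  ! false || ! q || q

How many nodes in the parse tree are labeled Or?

[Or [Or [Or [And [Not ! [Not false]]]] || [And [Not ! [Not q]]]] || [And [Not q]]]

3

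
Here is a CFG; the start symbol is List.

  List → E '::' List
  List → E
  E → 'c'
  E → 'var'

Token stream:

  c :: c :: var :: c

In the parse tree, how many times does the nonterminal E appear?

[List [E c] :: [List [E c] :: [List [E var] :: [List [E c]]]]]

4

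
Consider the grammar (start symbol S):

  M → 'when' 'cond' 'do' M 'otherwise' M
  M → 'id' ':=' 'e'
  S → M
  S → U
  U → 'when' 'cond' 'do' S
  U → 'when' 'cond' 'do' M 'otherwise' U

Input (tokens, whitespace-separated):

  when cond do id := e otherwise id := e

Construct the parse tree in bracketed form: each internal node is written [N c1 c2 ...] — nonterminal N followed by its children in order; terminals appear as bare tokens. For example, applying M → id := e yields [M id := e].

S
M
when cond do M otherwise M
when cond do id := e otherwise M
when cond do id := e otherwise id := e

[S [M when cond do [M id := e] otherwise [M id := e]]]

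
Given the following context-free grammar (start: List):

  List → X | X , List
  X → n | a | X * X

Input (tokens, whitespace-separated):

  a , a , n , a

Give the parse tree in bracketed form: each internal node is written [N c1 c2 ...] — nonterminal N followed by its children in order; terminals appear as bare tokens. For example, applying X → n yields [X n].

[List [X a] , [List [X a] , [List [X n] , [List [X a]]]]]

List
X , List
a , List
a , X , List
a , a , List
a , a , X , List
a , a , n , List
a , a , n , X
a , a , n , a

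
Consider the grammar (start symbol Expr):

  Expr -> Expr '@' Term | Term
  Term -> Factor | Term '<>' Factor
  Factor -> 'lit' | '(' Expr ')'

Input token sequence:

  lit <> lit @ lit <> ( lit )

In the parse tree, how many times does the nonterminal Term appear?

5

[Expr [Expr [Term [Term [Factor lit]] <> [Factor lit]]] @ [Term [Term [Factor lit]] <> [Factor ( [Expr [Term [Factor lit]]] )]]]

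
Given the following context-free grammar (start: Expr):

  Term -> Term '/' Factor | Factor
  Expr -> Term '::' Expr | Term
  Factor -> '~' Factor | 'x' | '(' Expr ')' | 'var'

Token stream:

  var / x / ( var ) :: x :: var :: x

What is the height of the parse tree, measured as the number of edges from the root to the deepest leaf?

6

[Expr [Term [Term [Term [Factor var]] / [Factor x]] / [Factor ( [Expr [Term [Factor var]]] )]] :: [Expr [Term [Factor x]] :: [Expr [Term [Factor var]] :: [Expr [Term [Factor x]]]]]]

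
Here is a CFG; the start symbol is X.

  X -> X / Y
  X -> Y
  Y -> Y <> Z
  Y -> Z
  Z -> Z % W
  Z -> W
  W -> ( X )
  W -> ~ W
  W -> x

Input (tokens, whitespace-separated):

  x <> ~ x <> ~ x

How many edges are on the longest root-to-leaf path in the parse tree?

[X [Y [Y [Y [Z [W x]]] <> [Z [W ~ [W x]]]] <> [Z [W ~ [W x]]]]]

6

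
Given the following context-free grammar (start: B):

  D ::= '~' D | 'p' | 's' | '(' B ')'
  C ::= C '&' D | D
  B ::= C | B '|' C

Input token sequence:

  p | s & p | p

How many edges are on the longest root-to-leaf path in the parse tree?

5

[B [B [B [C [D p]]] | [C [C [D s]] & [D p]]] | [C [D p]]]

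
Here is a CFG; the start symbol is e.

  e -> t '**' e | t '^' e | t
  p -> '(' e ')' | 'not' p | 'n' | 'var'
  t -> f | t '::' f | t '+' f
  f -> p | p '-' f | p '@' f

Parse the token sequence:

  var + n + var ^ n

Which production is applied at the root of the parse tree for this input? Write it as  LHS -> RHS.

[e [t [t [t [f [p var]]] + [f [p n]]] + [f [p var]]] ^ [e [t [f [p n]]]]]

e -> t '^' e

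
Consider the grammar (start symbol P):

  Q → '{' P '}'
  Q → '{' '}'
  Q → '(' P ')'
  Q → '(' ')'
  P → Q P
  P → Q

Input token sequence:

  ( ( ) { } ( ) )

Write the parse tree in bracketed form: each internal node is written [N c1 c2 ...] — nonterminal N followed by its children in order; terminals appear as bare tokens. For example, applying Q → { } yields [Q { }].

[P [Q ( [P [Q ( )] [P [Q { }] [P [Q ( )]]]] )]]

P
Q
( P )
( Q P )
( ( ) P )
( ( ) Q P )
( ( ) { } P )
( ( ) { } Q )
( ( ) { } ( ) )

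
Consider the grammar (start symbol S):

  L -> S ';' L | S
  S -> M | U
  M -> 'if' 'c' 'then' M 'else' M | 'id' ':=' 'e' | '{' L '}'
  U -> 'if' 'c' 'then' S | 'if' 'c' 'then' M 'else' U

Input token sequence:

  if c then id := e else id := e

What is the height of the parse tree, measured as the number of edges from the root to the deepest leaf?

[S [M if c then [M id := e] else [M id := e]]]

3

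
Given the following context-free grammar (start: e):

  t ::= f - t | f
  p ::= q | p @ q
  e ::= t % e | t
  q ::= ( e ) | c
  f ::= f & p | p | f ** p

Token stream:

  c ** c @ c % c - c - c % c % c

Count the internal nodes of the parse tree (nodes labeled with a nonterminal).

33

[e [t [f [f [p [q c]]] ** [p [p [q c]] @ [q c]]]] % [e [t [f [p [q c]]] - [t [f [p [q c]]] - [t [f [p [q c]]]]]] % [e [t [f [p [q c]]]] % [e [t [f [p [q c]]]]]]]]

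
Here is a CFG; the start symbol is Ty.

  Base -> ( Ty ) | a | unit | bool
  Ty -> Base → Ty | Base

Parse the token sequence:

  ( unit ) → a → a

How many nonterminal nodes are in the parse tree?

8

[Ty [Base ( [Ty [Base unit]] )] → [Ty [Base a] → [Ty [Base a]]]]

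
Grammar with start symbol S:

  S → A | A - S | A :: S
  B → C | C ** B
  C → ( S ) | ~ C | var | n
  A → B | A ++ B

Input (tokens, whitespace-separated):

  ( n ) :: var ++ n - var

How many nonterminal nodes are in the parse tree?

19

[S [A [B [C ( [S [A [B [C n]]]] )]]] :: [S [A [A [B [C var]]] ++ [B [C n]]] - [S [A [B [C var]]]]]]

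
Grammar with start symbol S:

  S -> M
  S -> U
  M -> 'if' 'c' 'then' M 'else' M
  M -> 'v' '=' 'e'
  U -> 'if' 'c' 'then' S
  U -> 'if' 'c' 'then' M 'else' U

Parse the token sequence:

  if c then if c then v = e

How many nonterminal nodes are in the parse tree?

[S [U if c then [S [U if c then [S [M v = e]]]]]]

6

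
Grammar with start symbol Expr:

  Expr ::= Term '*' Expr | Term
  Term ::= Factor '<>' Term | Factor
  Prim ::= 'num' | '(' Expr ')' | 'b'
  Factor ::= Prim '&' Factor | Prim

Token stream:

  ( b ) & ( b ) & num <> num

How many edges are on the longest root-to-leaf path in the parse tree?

[Expr [Term [Factor [Prim ( [Expr [Term [Factor [Prim b]]]] )] & [Factor [Prim ( [Expr [Term [Factor [Prim b]]]] )] & [Factor [Prim num]]]] <> [Term [Factor [Prim num]]]]]

9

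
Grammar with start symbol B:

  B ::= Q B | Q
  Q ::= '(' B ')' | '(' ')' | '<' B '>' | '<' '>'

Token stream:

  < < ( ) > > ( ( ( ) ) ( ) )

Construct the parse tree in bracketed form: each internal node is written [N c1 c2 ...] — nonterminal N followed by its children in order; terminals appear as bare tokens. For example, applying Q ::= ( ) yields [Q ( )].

B
Q B
< B > B
< Q > B
< < B > > B
< < Q > > B
< < ( ) > > B
< < ( ) > > Q
< < ( ) > > ( B )
< < ( ) > > ( Q B )
< < ( ) > > ( ( B ) B )
< < ( ) > > ( ( Q ) B )
< < ( ) > > ( ( ( ) ) B )
< < ( ) > > ( ( ( ) ) Q )
< < ( ) > > ( ( ( ) ) ( ) )

[B [Q < [B [Q < [B [Q ( )]] >]] >] [B [Q ( [B [Q ( [B [Q ( )]] )] [B [Q ( )]]] )]]]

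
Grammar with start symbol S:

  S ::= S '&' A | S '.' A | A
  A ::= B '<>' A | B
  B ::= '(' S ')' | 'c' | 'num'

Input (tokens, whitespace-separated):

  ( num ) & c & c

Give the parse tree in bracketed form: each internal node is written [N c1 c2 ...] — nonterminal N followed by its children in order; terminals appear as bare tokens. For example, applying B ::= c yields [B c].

[S [S [S [A [B ( [S [A [B num]]] )]]] & [A [B c]]] & [A [B c]]]

S
S & A
S & A & A
A & A & A
B & A & A
( S ) & A & A
( A ) & A & A
( B ) & A & A
( num ) & A & A
( num ) & B & A
( num ) & c & A
( num ) & c & B
( num ) & c & c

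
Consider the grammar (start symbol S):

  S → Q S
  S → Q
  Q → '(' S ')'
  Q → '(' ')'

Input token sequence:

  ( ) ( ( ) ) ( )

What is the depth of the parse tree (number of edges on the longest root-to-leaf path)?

5

[S [Q ( )] [S [Q ( [S [Q ( )]] )] [S [Q ( )]]]]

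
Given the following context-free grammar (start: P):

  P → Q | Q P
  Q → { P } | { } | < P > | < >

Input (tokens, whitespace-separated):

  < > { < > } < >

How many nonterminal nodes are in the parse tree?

[P [Q < >] [P [Q { [P [Q < >]] }] [P [Q < >]]]]

8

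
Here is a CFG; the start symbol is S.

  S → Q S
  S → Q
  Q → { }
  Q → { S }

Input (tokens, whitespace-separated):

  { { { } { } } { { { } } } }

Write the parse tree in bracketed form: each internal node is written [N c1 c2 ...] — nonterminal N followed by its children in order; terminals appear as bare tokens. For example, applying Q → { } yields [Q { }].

S
Q
{ S }
{ Q S }
{ { S } S }
{ { Q S } S }
{ { { } S } S }
{ { { } Q } S }
{ { { } { } } S }
{ { { } { } } Q }
{ { { } { } } { S } }
{ { { } { } } { Q } }
{ { { } { } } { { S } } }
{ { { } { } } { { Q } } }
{ { { } { } } { { { } } } }

[S [Q { [S [Q { [S [Q { }] [S [Q { }]]] }] [S [Q { [S [Q { [S [Q { }]] }]] }]]] }]]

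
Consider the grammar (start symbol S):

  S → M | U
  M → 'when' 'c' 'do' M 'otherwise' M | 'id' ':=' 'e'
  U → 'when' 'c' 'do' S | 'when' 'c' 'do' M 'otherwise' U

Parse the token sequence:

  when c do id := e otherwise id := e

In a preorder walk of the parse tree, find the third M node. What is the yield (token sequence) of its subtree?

[S [M when c do [M id := e] otherwise [M id := e]]]

id := e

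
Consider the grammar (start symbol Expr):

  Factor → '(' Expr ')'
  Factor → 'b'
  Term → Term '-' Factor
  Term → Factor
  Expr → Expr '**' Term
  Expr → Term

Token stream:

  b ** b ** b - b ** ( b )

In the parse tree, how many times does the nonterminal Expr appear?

[Expr [Expr [Expr [Expr [Term [Factor b]]] ** [Term [Factor b]]] ** [Term [Term [Factor b]] - [Factor b]]] ** [Term [Factor ( [Expr [Term [Factor b]]] )]]]

5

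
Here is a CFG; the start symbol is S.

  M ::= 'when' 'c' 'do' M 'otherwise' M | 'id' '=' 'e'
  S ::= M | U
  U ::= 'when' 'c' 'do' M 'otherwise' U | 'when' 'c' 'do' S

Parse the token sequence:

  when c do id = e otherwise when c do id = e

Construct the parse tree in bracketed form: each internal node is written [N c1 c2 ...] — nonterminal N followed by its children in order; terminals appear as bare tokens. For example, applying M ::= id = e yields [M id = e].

[S [U when c do [M id = e] otherwise [U when c do [S [M id = e]]]]]

S
U
when c do M otherwise U
when c do id = e otherwise U
when c do id = e otherwise when c do S
when c do id = e otherwise when c do M
when c do id = e otherwise when c do id = e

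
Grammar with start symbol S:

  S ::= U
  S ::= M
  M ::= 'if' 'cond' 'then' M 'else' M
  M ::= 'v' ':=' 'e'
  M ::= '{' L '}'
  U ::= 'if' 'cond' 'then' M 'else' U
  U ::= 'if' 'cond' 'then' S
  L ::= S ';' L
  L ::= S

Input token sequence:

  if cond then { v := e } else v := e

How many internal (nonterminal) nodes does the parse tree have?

7

[S [M if cond then [M { [L [S [M v := e]]] }] else [M v := e]]]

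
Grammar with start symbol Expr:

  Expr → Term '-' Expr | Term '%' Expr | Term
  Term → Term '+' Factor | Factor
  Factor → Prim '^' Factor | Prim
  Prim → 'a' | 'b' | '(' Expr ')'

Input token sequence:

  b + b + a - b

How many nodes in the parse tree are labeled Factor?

4

[Expr [Term [Term [Term [Factor [Prim b]]] + [Factor [Prim b]]] + [Factor [Prim a]]] - [Expr [Term [Factor [Prim b]]]]]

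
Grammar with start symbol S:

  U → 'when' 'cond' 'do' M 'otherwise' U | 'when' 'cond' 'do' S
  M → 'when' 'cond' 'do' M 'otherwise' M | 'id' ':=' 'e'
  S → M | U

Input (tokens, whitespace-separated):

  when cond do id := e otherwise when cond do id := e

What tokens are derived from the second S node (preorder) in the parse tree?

[S [U when cond do [M id := e] otherwise [U when cond do [S [M id := e]]]]]

id := e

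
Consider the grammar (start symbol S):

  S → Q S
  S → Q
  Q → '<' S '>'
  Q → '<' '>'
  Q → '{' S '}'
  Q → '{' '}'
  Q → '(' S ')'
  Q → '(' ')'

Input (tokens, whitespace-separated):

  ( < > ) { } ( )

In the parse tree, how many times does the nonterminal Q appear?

4

[S [Q ( [S [Q < >]] )] [S [Q { }] [S [Q ( )]]]]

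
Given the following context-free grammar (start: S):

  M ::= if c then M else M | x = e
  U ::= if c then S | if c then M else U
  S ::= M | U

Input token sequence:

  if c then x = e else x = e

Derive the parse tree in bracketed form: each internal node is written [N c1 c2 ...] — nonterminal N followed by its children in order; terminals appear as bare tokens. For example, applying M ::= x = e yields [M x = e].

[S [M if c then [M x = e] else [M x = e]]]

S
M
if c then M else M
if c then x = e else M
if c then x = e else x = e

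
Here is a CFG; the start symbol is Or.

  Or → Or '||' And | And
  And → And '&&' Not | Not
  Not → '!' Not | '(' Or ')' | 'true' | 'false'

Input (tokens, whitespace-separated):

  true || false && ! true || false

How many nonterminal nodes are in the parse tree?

[Or [Or [Or [And [Not true]]] || [And [And [Not false]] && [Not ! [Not true]]]] || [And [Not false]]]

12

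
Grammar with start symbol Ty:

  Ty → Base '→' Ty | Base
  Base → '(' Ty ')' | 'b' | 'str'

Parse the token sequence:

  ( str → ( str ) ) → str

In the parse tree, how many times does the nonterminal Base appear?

5

[Ty [Base ( [Ty [Base str] → [Ty [Base ( [Ty [Base str]] )]]] )] → [Ty [Base str]]]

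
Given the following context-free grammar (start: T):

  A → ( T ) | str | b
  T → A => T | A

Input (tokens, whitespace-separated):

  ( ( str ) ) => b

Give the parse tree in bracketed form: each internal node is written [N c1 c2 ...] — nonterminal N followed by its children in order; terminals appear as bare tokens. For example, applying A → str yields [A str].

T
A => T
( T ) => T
( A ) => T
( ( T ) ) => T
( ( A ) ) => T
( ( str ) ) => T
( ( str ) ) => A
( ( str ) ) => b

[T [A ( [T [A ( [T [A str]] )]] )] => [T [A b]]]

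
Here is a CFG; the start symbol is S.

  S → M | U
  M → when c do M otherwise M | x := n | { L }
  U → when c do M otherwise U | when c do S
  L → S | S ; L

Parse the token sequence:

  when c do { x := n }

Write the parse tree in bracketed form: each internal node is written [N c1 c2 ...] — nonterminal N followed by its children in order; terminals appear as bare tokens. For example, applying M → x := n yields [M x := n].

[S [U when c do [S [M { [L [S [M x := n]]] }]]]]

S
U
when c do S
when c do M
when c do { L }
when c do { S }
when c do { M }
when c do { x := n }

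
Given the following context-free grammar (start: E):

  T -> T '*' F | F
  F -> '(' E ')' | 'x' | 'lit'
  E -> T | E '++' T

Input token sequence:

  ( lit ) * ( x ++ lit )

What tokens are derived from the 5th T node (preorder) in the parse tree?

[E [T [T [F ( [E [T [F lit]]] )]] * [F ( [E [E [T [F x]]] ++ [T [F lit]]] )]]]

lit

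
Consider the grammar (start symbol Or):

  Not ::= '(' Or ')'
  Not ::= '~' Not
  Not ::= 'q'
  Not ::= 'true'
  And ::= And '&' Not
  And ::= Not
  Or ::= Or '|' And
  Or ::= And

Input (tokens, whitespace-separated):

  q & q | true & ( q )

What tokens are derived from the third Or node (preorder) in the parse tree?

q

[Or [Or [And [And [Not q]] & [Not q]]] | [And [And [Not true]] & [Not ( [Or [And [Not q]]] )]]]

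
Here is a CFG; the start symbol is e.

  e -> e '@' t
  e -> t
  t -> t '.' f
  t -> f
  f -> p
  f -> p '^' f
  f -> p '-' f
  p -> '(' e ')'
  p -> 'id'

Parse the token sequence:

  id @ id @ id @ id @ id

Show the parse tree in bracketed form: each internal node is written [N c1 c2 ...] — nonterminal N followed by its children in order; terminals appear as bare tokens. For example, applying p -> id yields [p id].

e
e @ t
e @ t @ t
e @ t @ t @ t
e @ t @ t @ t @ t
t @ t @ t @ t @ t
f @ t @ t @ t @ t
p @ t @ t @ t @ t
id @ t @ t @ t @ t
id @ f @ t @ t @ t
id @ p @ t @ t @ t
id @ id @ t @ t @ t
id @ id @ f @ t @ t
id @ id @ p @ t @ t
id @ id @ id @ t @ t
id @ id @ id @ f @ t
id @ id @ id @ p @ t
id @ id @ id @ id @ t
id @ id @ id @ id @ f
id @ id @ id @ id @ p
id @ id @ id @ id @ id

[e [e [e [e [e [t [f [p id]]]] @ [t [f [p id]]]] @ [t [f [p id]]]] @ [t [f [p id]]]] @ [t [f [p id]]]]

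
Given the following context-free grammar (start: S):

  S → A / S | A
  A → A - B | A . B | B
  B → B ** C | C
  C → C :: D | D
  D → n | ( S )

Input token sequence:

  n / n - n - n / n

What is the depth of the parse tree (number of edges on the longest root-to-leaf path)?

[S [A [B [C [D n]]]] / [S [A [A [A [B [C [D n]]]] - [B [C [D n]]]] - [B [C [D n]]]] / [S [A [B [C [D n]]]]]]]

8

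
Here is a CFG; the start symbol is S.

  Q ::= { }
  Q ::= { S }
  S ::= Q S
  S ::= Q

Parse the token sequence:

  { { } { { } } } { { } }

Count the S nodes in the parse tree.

6

[S [Q { [S [Q { }] [S [Q { [S [Q { }]] }]]] }] [S [Q { [S [Q { }]] }]]]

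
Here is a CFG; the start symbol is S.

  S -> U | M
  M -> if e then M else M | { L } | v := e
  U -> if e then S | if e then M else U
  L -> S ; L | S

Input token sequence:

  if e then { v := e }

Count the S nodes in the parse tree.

[S [U if e then [S [M { [L [S [M v := e]]] }]]]]

3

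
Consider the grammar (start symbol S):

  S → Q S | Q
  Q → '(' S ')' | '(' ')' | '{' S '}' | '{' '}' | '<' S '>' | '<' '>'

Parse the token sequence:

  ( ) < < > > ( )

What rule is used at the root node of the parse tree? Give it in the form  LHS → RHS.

S → Q S

[S [Q ( )] [S [Q < [S [Q < >]] >] [S [Q ( )]]]]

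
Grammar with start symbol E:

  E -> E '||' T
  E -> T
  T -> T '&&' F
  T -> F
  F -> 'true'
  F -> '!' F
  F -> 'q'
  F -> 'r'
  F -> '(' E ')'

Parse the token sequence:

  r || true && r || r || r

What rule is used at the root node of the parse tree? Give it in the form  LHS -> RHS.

E -> E '||' T

[E [E [E [E [T [F r]]] || [T [T [F true]] && [F r]]] || [T [F r]]] || [T [F r]]]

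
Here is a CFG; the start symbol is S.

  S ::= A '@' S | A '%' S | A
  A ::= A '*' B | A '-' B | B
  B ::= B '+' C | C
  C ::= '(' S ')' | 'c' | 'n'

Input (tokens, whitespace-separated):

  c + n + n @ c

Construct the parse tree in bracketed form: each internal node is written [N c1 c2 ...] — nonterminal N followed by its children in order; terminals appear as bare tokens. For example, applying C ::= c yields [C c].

[S [A [B [B [B [C c]] + [C n]] + [C n]]] @ [S [A [B [C c]]]]]

S
A @ S
B @ S
B + C @ S
B + C + C @ S
C + C + C @ S
c + C + C @ S
c + n + C @ S
c + n + n @ S
c + n + n @ A
c + n + n @ B
c + n + n @ C
c + n + n @ c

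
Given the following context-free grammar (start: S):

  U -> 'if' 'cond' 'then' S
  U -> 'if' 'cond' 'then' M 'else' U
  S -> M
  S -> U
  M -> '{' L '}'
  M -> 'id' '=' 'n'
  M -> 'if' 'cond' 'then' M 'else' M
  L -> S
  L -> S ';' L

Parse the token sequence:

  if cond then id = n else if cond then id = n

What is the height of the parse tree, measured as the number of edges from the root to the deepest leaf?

[S [U if cond then [M id = n] else [U if cond then [S [M id = n]]]]]

5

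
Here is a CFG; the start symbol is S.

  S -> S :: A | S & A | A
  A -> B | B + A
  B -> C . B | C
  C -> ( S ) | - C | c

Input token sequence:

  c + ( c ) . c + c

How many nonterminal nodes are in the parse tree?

[S [A [B [C c]] + [A [B [C ( [S [A [B [C c]]]] )] . [B [C c]]] + [A [B [C c]]]]]]

16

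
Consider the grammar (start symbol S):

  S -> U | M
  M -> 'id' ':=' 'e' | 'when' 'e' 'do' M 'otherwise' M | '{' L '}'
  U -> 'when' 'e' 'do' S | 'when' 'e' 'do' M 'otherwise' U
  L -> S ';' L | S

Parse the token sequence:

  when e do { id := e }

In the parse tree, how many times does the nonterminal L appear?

1

[S [U when e do [S [M { [L [S [M id := e]]] }]]]]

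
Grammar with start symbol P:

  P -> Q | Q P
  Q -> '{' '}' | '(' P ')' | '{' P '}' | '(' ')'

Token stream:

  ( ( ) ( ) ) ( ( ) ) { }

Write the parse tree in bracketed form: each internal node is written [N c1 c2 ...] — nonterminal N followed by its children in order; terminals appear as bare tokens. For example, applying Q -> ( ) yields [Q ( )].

[P [Q ( [P [Q ( )] [P [Q ( )]]] )] [P [Q ( [P [Q ( )]] )] [P [Q { }]]]]

P
Q P
( P ) P
( Q P ) P
( ( ) P ) P
( ( ) Q ) P
( ( ) ( ) ) P
( ( ) ( ) ) Q P
( ( ) ( ) ) ( P ) P
( ( ) ( ) ) ( Q ) P
( ( ) ( ) ) ( ( ) ) P
( ( ) ( ) ) ( ( ) ) Q
( ( ) ( ) ) ( ( ) ) { }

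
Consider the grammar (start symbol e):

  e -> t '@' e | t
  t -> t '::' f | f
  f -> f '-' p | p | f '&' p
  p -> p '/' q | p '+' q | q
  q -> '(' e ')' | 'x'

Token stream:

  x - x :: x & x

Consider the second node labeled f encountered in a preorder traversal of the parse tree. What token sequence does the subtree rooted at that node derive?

x

[e [t [t [f [f [p [q x]]] - [p [q x]]]] :: [f [f [p [q x]]] & [p [q x]]]]]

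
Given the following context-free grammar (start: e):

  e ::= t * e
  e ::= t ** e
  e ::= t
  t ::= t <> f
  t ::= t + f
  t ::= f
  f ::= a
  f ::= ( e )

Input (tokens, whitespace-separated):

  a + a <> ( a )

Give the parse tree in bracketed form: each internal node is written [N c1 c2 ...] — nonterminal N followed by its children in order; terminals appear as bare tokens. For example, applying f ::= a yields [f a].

[e [t [t [t [f a]] + [f a]] <> [f ( [e [t [f a]]] )]]]

e
t
t <> f
t + f <> f
f + f <> f
a + f <> f
a + a <> f
a + a <> ( e )
a + a <> ( t )
a + a <> ( f )
a + a <> ( a )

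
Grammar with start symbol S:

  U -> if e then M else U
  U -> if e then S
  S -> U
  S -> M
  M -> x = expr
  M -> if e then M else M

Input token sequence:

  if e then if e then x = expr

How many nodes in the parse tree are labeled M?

[S [U if e then [S [U if e then [S [M x = expr]]]]]]

1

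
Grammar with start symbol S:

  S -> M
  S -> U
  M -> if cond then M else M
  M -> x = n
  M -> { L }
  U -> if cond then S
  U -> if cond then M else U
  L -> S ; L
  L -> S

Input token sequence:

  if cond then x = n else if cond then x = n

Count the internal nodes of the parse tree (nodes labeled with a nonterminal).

[S [U if cond then [M x = n] else [U if cond then [S [M x = n]]]]]

6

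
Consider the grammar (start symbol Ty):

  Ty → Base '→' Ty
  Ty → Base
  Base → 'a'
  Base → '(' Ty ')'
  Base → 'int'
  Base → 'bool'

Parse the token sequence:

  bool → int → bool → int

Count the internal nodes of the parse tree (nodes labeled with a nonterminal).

8

[Ty [Base bool] → [Ty [Base int] → [Ty [Base bool] → [Ty [Base int]]]]]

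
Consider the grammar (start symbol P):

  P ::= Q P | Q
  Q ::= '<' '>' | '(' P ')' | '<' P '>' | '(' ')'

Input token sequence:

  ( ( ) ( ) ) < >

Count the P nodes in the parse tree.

4

[P [Q ( [P [Q ( )] [P [Q ( )]]] )] [P [Q < >]]]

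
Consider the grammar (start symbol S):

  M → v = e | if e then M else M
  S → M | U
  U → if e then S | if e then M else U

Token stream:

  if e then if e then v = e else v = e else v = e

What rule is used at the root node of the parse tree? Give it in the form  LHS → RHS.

[S [M if e then [M if e then [M v = e] else [M v = e]] else [M v = e]]]

S → M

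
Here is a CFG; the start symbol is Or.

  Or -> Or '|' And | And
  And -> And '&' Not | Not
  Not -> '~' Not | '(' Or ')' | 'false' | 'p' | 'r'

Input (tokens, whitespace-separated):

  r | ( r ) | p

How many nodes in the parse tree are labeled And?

[Or [Or [Or [And [Not r]]] | [And [Not ( [Or [And [Not r]]] )]]] | [And [Not p]]]

4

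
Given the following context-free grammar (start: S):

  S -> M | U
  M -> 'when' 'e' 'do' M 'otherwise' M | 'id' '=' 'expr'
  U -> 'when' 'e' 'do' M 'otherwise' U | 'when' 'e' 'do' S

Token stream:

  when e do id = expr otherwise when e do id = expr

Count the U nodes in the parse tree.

[S [U when e do [M id = expr] otherwise [U when e do [S [M id = expr]]]]]

2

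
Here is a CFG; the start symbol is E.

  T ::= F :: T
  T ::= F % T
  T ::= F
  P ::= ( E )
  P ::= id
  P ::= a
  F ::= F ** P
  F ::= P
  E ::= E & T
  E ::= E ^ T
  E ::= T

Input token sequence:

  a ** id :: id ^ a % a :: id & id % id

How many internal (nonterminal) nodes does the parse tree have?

[E [E [E [T [F [F [P a]] ** [P id]] :: [T [F [P id]]]]] ^ [T [F [P a]] % [T [F [P a]] :: [T [F [P id]]]]]] & [T [F [P id]] % [T [F [P id]]]]]

26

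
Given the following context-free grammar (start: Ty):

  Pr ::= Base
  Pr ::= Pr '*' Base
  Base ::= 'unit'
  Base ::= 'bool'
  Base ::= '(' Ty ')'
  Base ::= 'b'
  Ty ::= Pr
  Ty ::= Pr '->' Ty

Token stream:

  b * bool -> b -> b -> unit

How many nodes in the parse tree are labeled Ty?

[Ty [Pr [Pr [Base b]] * [Base bool]] -> [Ty [Pr [Base b]] -> [Ty [Pr [Base b]] -> [Ty [Pr [Base unit]]]]]]

4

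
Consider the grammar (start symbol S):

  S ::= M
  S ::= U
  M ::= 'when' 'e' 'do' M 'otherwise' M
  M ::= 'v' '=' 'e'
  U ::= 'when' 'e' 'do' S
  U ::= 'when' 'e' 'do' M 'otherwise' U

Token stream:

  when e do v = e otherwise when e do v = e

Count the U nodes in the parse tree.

[S [U when e do [M v = e] otherwise [U when e do [S [M v = e]]]]]

2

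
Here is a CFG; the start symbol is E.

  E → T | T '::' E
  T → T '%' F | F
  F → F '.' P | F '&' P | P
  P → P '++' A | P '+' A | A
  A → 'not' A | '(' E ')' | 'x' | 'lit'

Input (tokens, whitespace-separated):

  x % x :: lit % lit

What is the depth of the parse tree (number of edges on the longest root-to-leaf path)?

[E [T [T [F [P [A x]]]] % [F [P [A x]]]] :: [E [T [T [F [P [A lit]]]] % [F [P [A lit]]]]]]

7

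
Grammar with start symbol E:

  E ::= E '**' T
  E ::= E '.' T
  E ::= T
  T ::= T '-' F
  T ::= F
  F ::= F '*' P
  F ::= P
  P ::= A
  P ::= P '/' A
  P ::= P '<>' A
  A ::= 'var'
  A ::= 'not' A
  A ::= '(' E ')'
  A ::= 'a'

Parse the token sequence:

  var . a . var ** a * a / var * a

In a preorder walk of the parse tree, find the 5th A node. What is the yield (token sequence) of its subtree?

a

[E [E [E [E [T [F [P [A var]]]]] . [T [F [P [A a]]]]] . [T [F [P [A var]]]]] ** [T [F [F [F [P [A a]]] * [P [P [A a]] / [A var]]] * [P [A a]]]]]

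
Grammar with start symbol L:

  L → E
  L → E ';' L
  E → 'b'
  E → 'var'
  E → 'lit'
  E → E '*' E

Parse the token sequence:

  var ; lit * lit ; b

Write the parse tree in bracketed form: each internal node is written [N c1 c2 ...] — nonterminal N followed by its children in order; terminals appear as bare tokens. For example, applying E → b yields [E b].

[L [E var] ; [L [E [E lit] * [E lit]] ; [L [E b]]]]

L
E ; L
var ; L
var ; E ; L
var ; E * E ; L
var ; lit * E ; L
var ; lit * lit ; L
var ; lit * lit ; E
var ; lit * lit ; b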